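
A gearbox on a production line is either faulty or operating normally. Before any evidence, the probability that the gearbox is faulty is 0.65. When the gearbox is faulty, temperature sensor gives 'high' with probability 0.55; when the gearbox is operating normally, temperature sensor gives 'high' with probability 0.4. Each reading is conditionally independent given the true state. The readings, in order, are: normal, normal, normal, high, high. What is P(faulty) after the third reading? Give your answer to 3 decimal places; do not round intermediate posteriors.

0.439

After 'normal': P(faulty) = 0.45·0.6500 / (0.45·0.6500 + 0.6·0.3500) ≈ 0.5821
After 'normal': P(faulty) = 0.45·0.5821 / (0.45·0.5821 + 0.6·0.4179) ≈ 0.5109
After 'normal': P(faulty) = 0.45·0.5109 / (0.45·0.5109 + 0.6·0.4891) ≈ 0.4393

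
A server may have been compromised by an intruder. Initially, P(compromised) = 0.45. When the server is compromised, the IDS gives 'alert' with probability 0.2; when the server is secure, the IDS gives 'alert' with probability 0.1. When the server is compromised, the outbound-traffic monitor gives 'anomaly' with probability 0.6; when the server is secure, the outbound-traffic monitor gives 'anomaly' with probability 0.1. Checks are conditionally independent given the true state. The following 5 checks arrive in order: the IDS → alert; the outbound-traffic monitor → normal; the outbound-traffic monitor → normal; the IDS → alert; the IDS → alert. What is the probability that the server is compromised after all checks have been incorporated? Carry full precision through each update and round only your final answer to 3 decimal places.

After the IDS='alert': P(compromised) = 0.2·0.4500 / (0.2·0.4500 + 0.1·0.5500) ≈ 0.6207
After the outbound-traffic monitor='normal': P(compromised) = 0.4·0.6207 / (0.4·0.6207 + 0.9·0.3793) ≈ 0.4211
After the outbound-traffic monitor='normal': P(compromised) = 0.4·0.4211 / (0.4·0.4211 + 0.9·0.5789) ≈ 0.2443
After the IDS='alert': P(compromised) = 0.2·0.2443 / (0.2·0.2443 + 0.1·0.7557) ≈ 0.3926
After the IDS='alert': P(compromised) = 0.2·0.3926 / (0.2·0.3926 + 0.1·0.6074) ≈ 0.5639

0.564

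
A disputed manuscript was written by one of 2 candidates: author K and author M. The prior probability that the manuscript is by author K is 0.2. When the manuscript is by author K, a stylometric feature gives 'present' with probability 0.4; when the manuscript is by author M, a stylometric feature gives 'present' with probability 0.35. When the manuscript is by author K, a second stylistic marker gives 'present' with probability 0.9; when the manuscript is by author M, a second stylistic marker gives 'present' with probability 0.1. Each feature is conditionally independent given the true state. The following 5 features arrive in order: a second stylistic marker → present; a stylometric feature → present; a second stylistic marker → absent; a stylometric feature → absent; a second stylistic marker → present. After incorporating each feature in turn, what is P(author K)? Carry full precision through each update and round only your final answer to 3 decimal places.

0.704

Each posterior becomes the prior for the next update.
After a second stylistic marker='present': P(author K) = 0.9·0.2000 / (0.9·0.2000 + 0.1·0.8000) ≈ 0.6923
After a stylometric feature='present': P(author K) = 0.4·0.6923 / (0.4·0.6923 + 0.35·0.3077) ≈ 0.7200
After a second stylistic marker='absent': P(author K) = 0.1·0.7200 / (0.1·0.7200 + 0.9·0.2800) ≈ 0.2222
After a stylometric feature='absent': P(author K) = 0.6·0.2222 / (0.6·0.2222 + 0.65·0.7778) ≈ 0.2087
After a second stylistic marker='present': P(author K) = 0.9·0.2087 / (0.9·0.2087 + 0.1·0.7913) ≈ 0.7036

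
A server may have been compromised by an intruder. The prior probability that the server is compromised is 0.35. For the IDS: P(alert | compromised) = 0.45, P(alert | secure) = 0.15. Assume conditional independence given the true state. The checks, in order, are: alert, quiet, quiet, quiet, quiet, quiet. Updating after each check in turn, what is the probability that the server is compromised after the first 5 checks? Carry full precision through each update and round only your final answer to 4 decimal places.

0.2207

Each posterior becomes the prior for the next update.
After 'alert': P(compromised) = 0.45·0.3500 / (0.45·0.3500 + 0.15·0.6500) ≈ 0.6176
After 'quiet': P(compromised) = 0.55·0.6176 / (0.55·0.6176 + 0.85·0.3824) ≈ 0.5111
After 'quiet': P(compromised) = 0.55·0.5111 / (0.55·0.5111 + 0.85·0.4889) ≈ 0.4035
After 'quiet': P(compromised) = 0.55·0.4035 / (0.55·0.4035 + 0.85·0.5965) ≈ 0.3044
After 'quiet': P(compromised) = 0.55·0.3044 / (0.55·0.3044 + 0.85·0.6956) ≈ 0.2207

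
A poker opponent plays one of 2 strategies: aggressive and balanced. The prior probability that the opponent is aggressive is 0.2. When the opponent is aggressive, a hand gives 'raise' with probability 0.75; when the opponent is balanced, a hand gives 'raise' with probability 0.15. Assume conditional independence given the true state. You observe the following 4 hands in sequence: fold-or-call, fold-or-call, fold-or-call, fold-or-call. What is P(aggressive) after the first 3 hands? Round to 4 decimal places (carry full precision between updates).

0.0063

After 'fold-or-call': P(aggressive) = 0.25·0.2000 / (0.25·0.2000 + 0.85·0.8000) ≈ 0.0685
After 'fold-or-call': P(aggressive) = 0.25·0.0685 / (0.25·0.0685 + 0.85·0.9315) ≈ 0.0212
After 'fold-or-call': P(aggressive) = 0.25·0.0212 / (0.25·0.0212 + 0.85·0.9788) ≈ 0.0063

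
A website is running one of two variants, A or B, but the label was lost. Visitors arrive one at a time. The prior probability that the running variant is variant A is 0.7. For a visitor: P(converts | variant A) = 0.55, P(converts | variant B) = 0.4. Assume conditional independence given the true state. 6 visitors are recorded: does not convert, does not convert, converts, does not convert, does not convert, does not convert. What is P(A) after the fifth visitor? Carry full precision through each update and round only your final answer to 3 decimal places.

0.504

After 'does not convert': P(A) = 0.45·0.7000 / (0.45·0.7000 + 0.6·0.3000) ≈ 0.6364
After 'does not convert': P(A) = 0.45·0.6364 / (0.45·0.6364 + 0.6·0.3636) ≈ 0.5676
After 'converts': P(A) = 0.55·0.5676 / (0.55·0.5676 + 0.4·0.4324) ≈ 0.6435
After 'does not convert': P(A) = 0.45·0.6435 / (0.45·0.6435 + 0.6·0.3565) ≈ 0.5751
After 'does not convert': P(A) = 0.45·0.5751 / (0.45·0.5751 + 0.6·0.4249) ≈ 0.5038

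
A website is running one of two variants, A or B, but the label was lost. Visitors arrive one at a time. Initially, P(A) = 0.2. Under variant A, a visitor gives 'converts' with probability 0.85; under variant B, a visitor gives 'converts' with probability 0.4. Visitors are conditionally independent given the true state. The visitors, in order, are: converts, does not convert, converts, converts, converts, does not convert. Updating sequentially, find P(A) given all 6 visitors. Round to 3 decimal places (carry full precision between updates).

0.242

Apply Bayes' rule sequentially, carrying P(A) forward.
After 'converts': P(A) = 0.85·0.2000 / (0.85·0.2000 + 0.4·0.8000) ≈ 0.3469
After 'does not convert': P(A) = 0.15·0.3469 / (0.15·0.3469 + 0.6·0.6531) ≈ 0.1172
After 'converts': P(A) = 0.85·0.1172 / (0.85·0.1172 + 0.4·0.8828) ≈ 0.2201
After 'converts': P(A) = 0.85·0.2201 / (0.85·0.2201 + 0.4·0.7799) ≈ 0.3749
After 'converts': P(A) = 0.85·0.3749 / (0.85·0.3749 + 0.4·0.6251) ≈ 0.5603
After 'does not convert': P(A) = 0.15·0.5603 / (0.15·0.5603 + 0.6·0.4397) ≈ 0.2416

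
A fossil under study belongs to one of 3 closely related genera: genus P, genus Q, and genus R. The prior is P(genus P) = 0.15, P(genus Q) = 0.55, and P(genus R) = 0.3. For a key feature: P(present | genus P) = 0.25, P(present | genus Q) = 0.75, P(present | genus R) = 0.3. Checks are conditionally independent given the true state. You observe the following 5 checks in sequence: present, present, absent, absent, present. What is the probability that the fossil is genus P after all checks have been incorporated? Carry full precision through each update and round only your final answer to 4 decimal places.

0.0666

After 'present': normaliser = 0.25·0.1500 + 0.75·0.5500 + 0.3·0.3000; P(genus P) ≈ 0.0694, P(genus Q) ≈ 0.7639, P(genus R) ≈ 0.1667
After 'present': normaliser = 0.25·0.0694 + 0.75·0.7639 + 0.3·0.1667; P(genus P) ≈ 0.0271, P(genus Q) ≈ 0.8948, P(genus R) ≈ 0.0781
After 'absent': normaliser = 0.75·0.0271 + 0.25·0.8948 + 0.7·0.0781; P(genus P) ≈ 0.0681, P(genus Q) ≈ 0.7489, P(genus R) ≈ 0.1830
After 'absent': normaliser = 0.75·0.0681 + 0.25·0.7489 + 0.7·0.1830; P(genus P) ≈ 0.1394, P(genus Q) ≈ 0.5110, P(genus R) ≈ 0.3496
After 'present': normaliser = 0.25·0.1394 + 0.75·0.5110 + 0.3·0.3496; P(genus P) ≈ 0.0666, P(genus Q) ≈ 0.7328, P(genus R) ≈ 0.2006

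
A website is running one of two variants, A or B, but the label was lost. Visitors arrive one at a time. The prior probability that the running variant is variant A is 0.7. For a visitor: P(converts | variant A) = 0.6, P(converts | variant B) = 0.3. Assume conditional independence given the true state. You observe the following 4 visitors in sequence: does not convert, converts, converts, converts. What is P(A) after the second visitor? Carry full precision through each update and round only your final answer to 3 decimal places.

0.727

After 'does not convert': P(A) = 0.4·0.7000 / (0.4·0.7000 + 0.7·0.3000) ≈ 0.5714
After 'converts': P(A) = 0.6·0.5714 / (0.6·0.5714 + 0.3·0.4286) ≈ 0.7273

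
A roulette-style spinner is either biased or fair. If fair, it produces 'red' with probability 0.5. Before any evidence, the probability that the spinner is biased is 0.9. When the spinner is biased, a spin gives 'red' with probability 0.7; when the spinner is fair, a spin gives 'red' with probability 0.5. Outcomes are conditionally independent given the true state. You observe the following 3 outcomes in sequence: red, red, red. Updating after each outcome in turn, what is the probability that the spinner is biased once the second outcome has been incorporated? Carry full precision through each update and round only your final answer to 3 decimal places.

Apply Bayes' rule sequentially, carrying P(biased) forward.
After 'red': P(biased) = 0.7·0.9000 / (0.7·0.9000 + 0.5·0.1000) ≈ 0.9265
After 'red': P(biased) = 0.7·0.9265 / (0.7·0.9265 + 0.5·0.0735) ≈ 0.9464

0.946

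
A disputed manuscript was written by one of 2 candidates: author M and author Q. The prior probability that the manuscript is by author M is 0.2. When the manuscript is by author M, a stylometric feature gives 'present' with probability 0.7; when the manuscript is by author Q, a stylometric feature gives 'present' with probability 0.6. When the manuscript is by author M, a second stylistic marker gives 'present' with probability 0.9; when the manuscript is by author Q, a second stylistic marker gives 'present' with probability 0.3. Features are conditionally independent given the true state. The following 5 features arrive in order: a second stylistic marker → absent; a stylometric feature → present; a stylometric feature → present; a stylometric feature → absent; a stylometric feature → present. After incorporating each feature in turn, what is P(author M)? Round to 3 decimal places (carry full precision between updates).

0.041

Apply Bayes' rule sequentially, carrying P(author M) forward.
After a second stylistic marker='absent': P(author M) = 0.1·0.2000 / (0.1·0.2000 + 0.7·0.8000) ≈ 0.0345
After a stylometric feature='present': P(author M) = 0.7·0.0345 / (0.7·0.0345 + 0.6·0.9655) ≈ 0.0400
After a stylometric feature='present': P(author M) = 0.7·0.0400 / (0.7·0.0400 + 0.6·0.9600) ≈ 0.0464
After a stylometric feature='absent': P(author M) = 0.3·0.0464 / (0.3·0.0464 + 0.4·0.9536) ≈ 0.0352
After a stylometric feature='present': P(author M) = 0.7·0.0352 / (0.7·0.0352 + 0.6·0.9648) ≈ 0.0408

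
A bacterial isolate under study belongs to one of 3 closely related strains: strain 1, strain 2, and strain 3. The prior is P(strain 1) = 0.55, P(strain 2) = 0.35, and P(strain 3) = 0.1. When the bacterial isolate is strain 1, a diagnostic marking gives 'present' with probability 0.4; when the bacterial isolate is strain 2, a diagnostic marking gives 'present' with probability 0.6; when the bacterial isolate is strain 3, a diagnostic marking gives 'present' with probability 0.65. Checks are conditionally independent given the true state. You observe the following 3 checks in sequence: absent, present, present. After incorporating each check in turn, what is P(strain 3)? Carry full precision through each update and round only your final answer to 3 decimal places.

Each posterior becomes the prior for the next update.
After 'absent': normaliser = 0.6·0.5500 + 0.4·0.3500 + 0.35·0.1000; P(strain 1) ≈ 0.6535, P(strain 2) ≈ 0.2772, P(strain 3) ≈ 0.0693
After 'present': normaliser = 0.4·0.6535 + 0.6·0.2772 + 0.65·0.0693; P(strain 1) ≈ 0.5529, P(strain 2) ≈ 0.3518, P(strain 3) ≈ 0.0953
After 'present': normaliser = 0.4·0.5529 + 0.6·0.3518 + 0.65·0.0953; P(strain 1) ≈ 0.4475, P(strain 2) ≈ 0.4272, P(strain 3) ≈ 0.1253

0.125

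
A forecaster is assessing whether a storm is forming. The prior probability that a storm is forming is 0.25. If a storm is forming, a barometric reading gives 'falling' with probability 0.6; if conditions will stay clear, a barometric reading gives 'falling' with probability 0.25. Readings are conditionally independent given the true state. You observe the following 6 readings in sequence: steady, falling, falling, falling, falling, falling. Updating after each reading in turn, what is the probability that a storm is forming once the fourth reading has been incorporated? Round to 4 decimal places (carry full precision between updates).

0.7108

Each posterior becomes the prior for the next update.
After 'steady': P(storm) = 0.4·0.2500 / (0.4·0.2500 + 0.75·0.7500) ≈ 0.1509
After 'falling': P(storm) = 0.6·0.1509 / (0.6·0.1509 + 0.25·0.8491) ≈ 0.2991
After 'falling': P(storm) = 0.6·0.2991 / (0.6·0.2991 + 0.25·0.7009) ≈ 0.5059
After 'falling': P(storm) = 0.6·0.5059 / (0.6·0.5059 + 0.25·0.4941) ≈ 0.7108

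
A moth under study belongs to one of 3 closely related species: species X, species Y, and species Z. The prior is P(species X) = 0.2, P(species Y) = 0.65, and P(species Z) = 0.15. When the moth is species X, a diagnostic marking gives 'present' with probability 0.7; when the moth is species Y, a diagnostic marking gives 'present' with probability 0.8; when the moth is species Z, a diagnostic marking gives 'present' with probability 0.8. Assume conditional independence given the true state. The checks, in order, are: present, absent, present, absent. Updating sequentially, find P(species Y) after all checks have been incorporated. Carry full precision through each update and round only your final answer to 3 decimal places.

0.568

After 'present': normaliser = 0.7·0.2000 + 0.8·0.6500 + 0.8·0.1500; P(species X) ≈ 0.1795, P(species Y) ≈ 0.6667, P(species Z) ≈ 0.1538
After 'absent': normaliser = 0.3·0.1795 + 0.2·0.6667 + 0.2·0.1538; P(species X) ≈ 0.2471, P(species Y) ≈ 0.6118, P(species Z) ≈ 0.1412
After 'present': normaliser = 0.7·0.2471 + 0.8·0.6118 + 0.8·0.1412; P(species X) ≈ 0.2231, P(species Y) ≈ 0.6313, P(species Z) ≈ 0.1457
After 'absent': normaliser = 0.3·0.2231 + 0.2·0.6313 + 0.2·0.1457; P(species X) ≈ 0.3010, P(species Y) ≈ 0.5679, P(species Z) ≈ 0.1311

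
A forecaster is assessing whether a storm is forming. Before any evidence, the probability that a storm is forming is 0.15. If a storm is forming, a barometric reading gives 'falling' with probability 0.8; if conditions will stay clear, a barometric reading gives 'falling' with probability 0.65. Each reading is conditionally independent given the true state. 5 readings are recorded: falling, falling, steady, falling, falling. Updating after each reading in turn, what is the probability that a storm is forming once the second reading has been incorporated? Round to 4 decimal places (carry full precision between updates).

After 'falling': P(storm) = 0.8·0.1500 / (0.8·0.1500 + 0.65·0.8500) ≈ 0.1784
After 'falling': P(storm) = 0.8·0.1784 / (0.8·0.1784 + 0.65·0.8216) ≈ 0.2109

0.2109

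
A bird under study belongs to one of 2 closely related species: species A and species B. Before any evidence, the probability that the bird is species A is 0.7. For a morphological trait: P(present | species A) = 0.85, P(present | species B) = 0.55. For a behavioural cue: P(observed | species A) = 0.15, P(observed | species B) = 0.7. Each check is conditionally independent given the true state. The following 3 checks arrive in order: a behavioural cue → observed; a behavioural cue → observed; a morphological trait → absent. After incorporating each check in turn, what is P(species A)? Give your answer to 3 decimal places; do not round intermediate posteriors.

After a behavioural cue='observed': P(species A) = 0.15·0.7000 / (0.15·0.7000 + 0.7·0.3000) ≈ 0.3333
After a behavioural cue='observed': P(species A) = 0.15·0.3333 / (0.15·0.3333 + 0.7·0.6667) ≈ 0.0968
After a morphological trait='absent': P(species A) = 0.15·0.0968 / (0.15·0.0968 + 0.45·0.9032) ≈ 0.0345

0.034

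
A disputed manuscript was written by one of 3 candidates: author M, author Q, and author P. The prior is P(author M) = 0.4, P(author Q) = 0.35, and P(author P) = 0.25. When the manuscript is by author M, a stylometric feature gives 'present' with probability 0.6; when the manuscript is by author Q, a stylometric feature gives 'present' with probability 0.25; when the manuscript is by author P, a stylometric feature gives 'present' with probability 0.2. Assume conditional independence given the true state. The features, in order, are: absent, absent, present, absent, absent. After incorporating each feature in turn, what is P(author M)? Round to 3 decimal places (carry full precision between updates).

After 'absent': normaliser = 0.4·0.4000 + 0.75·0.3500 + 0.8·0.2500; P(author M) ≈ 0.2570, P(author Q) ≈ 0.4217, P(author P) ≈ 0.3213
After 'absent': normaliser = 0.4·0.2570 + 0.75·0.4217 + 0.8·0.3213; P(author M) ≈ 0.1521, P(author Q) ≈ 0.4678, P(author P) ≈ 0.3802
After 'present': normaliser = 0.6·0.1521 + 0.25·0.4678 + 0.2·0.3802; P(author M) ≈ 0.3210, P(author Q) ≈ 0.4115, P(author P) ≈ 0.2675
After 'absent': normaliser = 0.4·0.3210 + 0.75·0.4115 + 0.8·0.2675; P(author M) ≈ 0.1972, P(author Q) ≈ 0.4740, P(author P) ≈ 0.3287
After 'absent': normaliser = 0.4·0.1972 + 0.75·0.4740 + 0.8·0.3287; P(author M) ≈ 0.1131, P(author Q) ≈ 0.5098, P(author P) ≈ 0.3771

0.113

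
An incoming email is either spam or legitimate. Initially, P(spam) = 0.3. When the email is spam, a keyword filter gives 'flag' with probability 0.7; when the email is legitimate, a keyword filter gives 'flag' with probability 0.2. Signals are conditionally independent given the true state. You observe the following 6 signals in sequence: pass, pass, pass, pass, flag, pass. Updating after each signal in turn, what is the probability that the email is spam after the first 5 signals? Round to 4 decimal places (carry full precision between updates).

After 'pass': P(spam) = 0.3·0.3000 / (0.3·0.3000 + 0.8·0.7000) ≈ 0.1385
After 'pass': P(spam) = 0.3·0.1385 / (0.3·0.1385 + 0.8·0.8615) ≈ 0.0568
After 'pass': P(spam) = 0.3·0.0568 / (0.3·0.0568 + 0.8·0.9432) ≈ 0.0221
After 'pass': P(spam) = 0.3·0.0221 / (0.3·0.0221 + 0.8·0.9779) ≈ 0.0084
After 'flag': P(spam) = 0.7·0.0084 / (0.7·0.0084 + 0.2·0.9916) ≈ 0.0288

0.0288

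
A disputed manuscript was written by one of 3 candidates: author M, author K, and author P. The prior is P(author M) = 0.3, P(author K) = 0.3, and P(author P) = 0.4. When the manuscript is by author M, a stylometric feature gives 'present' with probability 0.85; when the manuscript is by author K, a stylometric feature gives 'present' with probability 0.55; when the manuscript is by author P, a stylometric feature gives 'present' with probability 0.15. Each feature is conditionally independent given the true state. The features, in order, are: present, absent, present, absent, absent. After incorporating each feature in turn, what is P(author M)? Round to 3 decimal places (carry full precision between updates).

After 'present': normaliser = 0.85·0.3000 + 0.55·0.3000 + 0.15·0.4000; P(author M) ≈ 0.5312, P(author K) ≈ 0.3438, P(author P) ≈ 0.1250
After 'absent': normaliser = 0.15·0.5312 + 0.45·0.3438 + 0.85·0.1250; P(author M) ≈ 0.2339, P(author K) ≈ 0.4541, P(author P) ≈ 0.3119
After 'present': normaliser = 0.85·0.2339 + 0.55·0.4541 + 0.15·0.3119; P(author M) ≈ 0.4014, P(author K) ≈ 0.5042, P(author P) ≈ 0.0944
After 'absent': normaliser = 0.15·0.4014 + 0.45·0.5042 + 0.85·0.0944; P(author M) ≈ 0.1639, P(author K) ≈ 0.6176, P(author P) ≈ 0.2185
After 'absent': normaliser = 0.15·0.1639 + 0.45·0.6176 + 0.85·0.2185; P(author M) ≈ 0.0504, P(author K) ≈ 0.5692, P(author P) ≈ 0.3804

0.050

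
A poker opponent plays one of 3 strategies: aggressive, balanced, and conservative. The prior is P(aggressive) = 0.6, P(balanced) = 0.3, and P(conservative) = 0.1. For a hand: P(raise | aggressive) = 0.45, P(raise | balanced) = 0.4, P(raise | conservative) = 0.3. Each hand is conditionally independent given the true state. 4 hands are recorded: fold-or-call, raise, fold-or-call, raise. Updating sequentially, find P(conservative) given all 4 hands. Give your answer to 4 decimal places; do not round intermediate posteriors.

0.0755

After 'fold-or-call': normaliser = 0.55·0.6000 + 0.6·0.3000 + 0.7·0.1000; P(aggressive) ≈ 0.5690, P(balanced) ≈ 0.3103, P(conservative) ≈ 0.1207
After 'raise': normaliser = 0.45·0.5690 + 0.4·0.3103 + 0.3·0.1207; P(aggressive) ≈ 0.6149, P(balanced) ≈ 0.2981, P(conservative) ≈ 0.0870
After 'fold-or-call': normaliser = 0.55·0.6149 + 0.6·0.2981 + 0.7·0.0870; P(aggressive) ≈ 0.5852, P(balanced) ≈ 0.3095, P(conservative) ≈ 0.1053
After 'raise': normaliser = 0.45·0.5852 + 0.4·0.3095 + 0.3·0.1053; P(aggressive) ≈ 0.6289, P(balanced) ≈ 0.2957, P(conservative) ≈ 0.0755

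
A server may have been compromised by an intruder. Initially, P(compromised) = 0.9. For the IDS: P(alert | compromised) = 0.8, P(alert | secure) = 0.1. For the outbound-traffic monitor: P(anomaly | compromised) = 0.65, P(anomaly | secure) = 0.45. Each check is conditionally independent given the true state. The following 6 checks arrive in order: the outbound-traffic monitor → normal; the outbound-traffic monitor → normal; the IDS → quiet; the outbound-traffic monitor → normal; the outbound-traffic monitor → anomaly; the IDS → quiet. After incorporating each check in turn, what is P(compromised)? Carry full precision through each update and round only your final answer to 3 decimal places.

0.142

After the outbound-traffic monitor='normal': P(compromised) = 0.35·0.9000 / (0.35·0.9000 + 0.55·0.1000) ≈ 0.8514
After the outbound-traffic monitor='normal': P(compromised) = 0.35·0.8514 / (0.35·0.8514 + 0.55·0.1486) ≈ 0.7847
After the IDS='quiet': P(compromised) = 0.2·0.7847 / (0.2·0.7847 + 0.9·0.2153) ≈ 0.4475
After the outbound-traffic monitor='normal': P(compromised) = 0.35·0.4475 / (0.35·0.4475 + 0.55·0.5525) ≈ 0.3401
After the outbound-traffic monitor='anomaly': P(compromised) = 0.65·0.3401 / (0.65·0.3401 + 0.45·0.6599) ≈ 0.4268
After the IDS='quiet': P(compromised) = 0.2·0.4268 / (0.2·0.4268 + 0.9·0.5732) ≈ 0.1420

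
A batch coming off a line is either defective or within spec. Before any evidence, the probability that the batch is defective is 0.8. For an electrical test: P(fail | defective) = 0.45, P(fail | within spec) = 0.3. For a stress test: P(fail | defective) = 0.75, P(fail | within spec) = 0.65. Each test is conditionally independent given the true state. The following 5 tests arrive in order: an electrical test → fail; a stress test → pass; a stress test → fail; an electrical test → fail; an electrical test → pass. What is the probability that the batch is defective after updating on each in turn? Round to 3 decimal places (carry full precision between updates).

Apply Bayes' rule sequentially, carrying P(defective) forward.
After an electrical test='fail': P(defective) = 0.45·0.8000 / (0.45·0.8000 + 0.3·0.2000) ≈ 0.8571
After a stress test='pass': P(defective) = 0.25·0.8571 / (0.25·0.8571 + 0.35·0.1429) ≈ 0.8108
After a stress test='fail': P(defective) = 0.75·0.8108 / (0.75·0.8108 + 0.65·0.1892) ≈ 0.8318
After an electrical test='fail': P(defective) = 0.45·0.8318 / (0.45·0.8318 + 0.3·0.1682) ≈ 0.8812
After an electrical test='pass': P(defective) = 0.55·0.8812 / (0.55·0.8812 + 0.7·0.1188) ≈ 0.8535

0.854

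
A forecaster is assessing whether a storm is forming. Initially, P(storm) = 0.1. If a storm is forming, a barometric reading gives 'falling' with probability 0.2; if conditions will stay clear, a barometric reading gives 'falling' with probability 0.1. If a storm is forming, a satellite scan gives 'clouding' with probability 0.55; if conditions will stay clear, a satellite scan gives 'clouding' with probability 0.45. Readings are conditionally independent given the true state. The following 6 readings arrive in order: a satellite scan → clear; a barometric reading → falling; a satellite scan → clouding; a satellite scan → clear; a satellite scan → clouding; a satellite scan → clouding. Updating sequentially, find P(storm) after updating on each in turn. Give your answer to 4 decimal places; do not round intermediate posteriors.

After a satellite scan='clear': P(storm) = 0.45·0.1000 / (0.45·0.1000 + 0.55·0.9000) ≈ 0.0833
After a barometric reading='falling': P(storm) = 0.2·0.0833 / (0.2·0.0833 + 0.1·0.9167) ≈ 0.1538
After a satellite scan='clouding': P(storm) = 0.55·0.1538 / (0.55·0.1538 + 0.45·0.8462) ≈ 0.1818
After a satellite scan='clear': P(storm) = 0.45·0.1818 / (0.45·0.1818 + 0.55·0.8182) ≈ 0.1538
After a satellite scan='clouding': P(storm) = 0.55·0.1538 / (0.55·0.1538 + 0.45·0.8462) ≈ 0.1818
After a satellite scan='clouding': P(storm) = 0.55·0.1818 / (0.55·0.1818 + 0.45·0.8182) ≈ 0.2136

0.2136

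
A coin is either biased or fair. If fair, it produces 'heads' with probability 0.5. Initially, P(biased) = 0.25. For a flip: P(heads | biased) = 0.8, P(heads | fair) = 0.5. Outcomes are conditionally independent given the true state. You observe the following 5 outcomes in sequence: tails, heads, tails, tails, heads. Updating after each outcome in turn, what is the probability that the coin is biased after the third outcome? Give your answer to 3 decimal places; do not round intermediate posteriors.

0.079

Each posterior becomes the prior for the next update.
After 'tails': P(biased) = 0.2·0.2500 / (0.2·0.2500 + 0.5·0.7500) ≈ 0.1176
After 'heads': P(biased) = 0.8·0.1176 / (0.8·0.1176 + 0.5·0.8824) ≈ 0.1758
After 'tails': P(biased) = 0.2·0.1758 / (0.2·0.1758 + 0.5·0.8242) ≈ 0.0786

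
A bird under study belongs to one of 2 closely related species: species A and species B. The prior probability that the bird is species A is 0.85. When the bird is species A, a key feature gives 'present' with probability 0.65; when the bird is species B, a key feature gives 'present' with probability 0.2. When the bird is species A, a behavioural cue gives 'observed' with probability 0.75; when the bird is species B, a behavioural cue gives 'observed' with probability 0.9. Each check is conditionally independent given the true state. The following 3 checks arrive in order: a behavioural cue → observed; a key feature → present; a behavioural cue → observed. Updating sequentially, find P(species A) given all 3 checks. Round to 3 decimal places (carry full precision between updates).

After a behavioural cue='observed': P(species A) = 0.75·0.8500 / (0.75·0.8500 + 0.9·0.1500) ≈ 0.8252
After a key feature='present': P(species A) = 0.65·0.8252 / (0.65·0.8252 + 0.2·0.1748) ≈ 0.9388
After a behavioural cue='observed': P(species A) = 0.75·0.9388 / (0.75·0.9388 + 0.9·0.0612) ≈ 0.9275

0.927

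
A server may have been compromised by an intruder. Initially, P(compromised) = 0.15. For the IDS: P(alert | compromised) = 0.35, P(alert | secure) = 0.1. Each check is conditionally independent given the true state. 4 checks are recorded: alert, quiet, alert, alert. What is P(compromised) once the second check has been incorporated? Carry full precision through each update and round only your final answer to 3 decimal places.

0.308

After 'alert': P(compromised) = 0.35·0.1500 / (0.35·0.1500 + 0.1·0.8500) ≈ 0.3818
After 'quiet': P(compromised) = 0.65·0.3818 / (0.65·0.3818 + 0.9·0.6182) ≈ 0.3085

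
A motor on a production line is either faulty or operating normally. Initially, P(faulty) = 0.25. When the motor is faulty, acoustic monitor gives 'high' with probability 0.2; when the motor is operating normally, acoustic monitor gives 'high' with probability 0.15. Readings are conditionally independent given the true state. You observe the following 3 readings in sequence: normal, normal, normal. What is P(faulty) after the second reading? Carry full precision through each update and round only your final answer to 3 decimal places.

Apply Bayes' rule sequentially, carrying P(faulty) forward.
After 'normal': P(faulty) = 0.8·0.2500 / (0.8·0.2500 + 0.85·0.7500) ≈ 0.2388
After 'normal': P(faulty) = 0.8·0.2388 / (0.8·0.2388 + 0.85·0.7612) ≈ 0.2280

0.228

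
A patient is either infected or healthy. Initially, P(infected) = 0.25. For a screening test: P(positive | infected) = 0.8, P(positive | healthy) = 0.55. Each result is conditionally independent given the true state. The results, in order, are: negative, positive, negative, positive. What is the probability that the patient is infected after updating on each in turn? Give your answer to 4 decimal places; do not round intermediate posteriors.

0.1223

After 'negative': P(infected) = 0.2·0.2500 / (0.2·0.2500 + 0.45·0.7500) ≈ 0.1290
After 'positive': P(infected) = 0.8·0.1290 / (0.8·0.1290 + 0.55·0.8710) ≈ 0.1773
After 'negative': P(infected) = 0.2·0.1773 / (0.2·0.1773 + 0.45·0.8227) ≈ 0.0874
After 'positive': P(infected) = 0.8·0.0874 / (0.8·0.0874 + 0.55·0.9126) ≈ 0.1223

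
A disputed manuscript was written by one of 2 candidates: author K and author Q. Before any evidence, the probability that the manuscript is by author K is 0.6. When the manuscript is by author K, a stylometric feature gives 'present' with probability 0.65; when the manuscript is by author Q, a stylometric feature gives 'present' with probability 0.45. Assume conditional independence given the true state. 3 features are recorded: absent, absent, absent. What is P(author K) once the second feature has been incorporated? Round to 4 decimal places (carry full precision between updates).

After 'absent': P(author K) = 0.35·0.6000 / (0.35·0.6000 + 0.55·0.4000) ≈ 0.4884
After 'absent': P(author K) = 0.35·0.4884 / (0.35·0.4884 + 0.55·0.5116) ≈ 0.3779

0.3779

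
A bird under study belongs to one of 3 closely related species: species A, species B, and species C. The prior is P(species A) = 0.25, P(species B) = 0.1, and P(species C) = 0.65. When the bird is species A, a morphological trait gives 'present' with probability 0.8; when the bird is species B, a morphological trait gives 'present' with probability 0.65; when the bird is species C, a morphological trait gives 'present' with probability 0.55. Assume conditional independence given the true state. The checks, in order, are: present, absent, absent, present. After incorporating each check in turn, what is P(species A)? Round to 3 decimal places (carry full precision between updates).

After 'present': normaliser = 0.8·0.2500 + 0.65·0.1000 + 0.55·0.6500; P(species A) ≈ 0.3213, P(species B) ≈ 0.1044, P(species C) ≈ 0.5743
After 'absent': normaliser = 0.2·0.3213 + 0.35·0.1044 + 0.45·0.5743; P(species A) ≈ 0.1789, P(species B) ≈ 0.1017, P(species C) ≈ 0.7194
After 'absent': normaliser = 0.2·0.1789 + 0.35·0.1017 + 0.45·0.7194; P(species A) ≈ 0.0905, P(species B) ≈ 0.0901, P(species C) ≈ 0.8193
After 'present': normaliser = 0.8·0.0905 + 0.65·0.0901 + 0.55·0.8193; P(species A) ≈ 0.1245, P(species B) ≈ 0.1007, P(species C) ≈ 0.7748

0.125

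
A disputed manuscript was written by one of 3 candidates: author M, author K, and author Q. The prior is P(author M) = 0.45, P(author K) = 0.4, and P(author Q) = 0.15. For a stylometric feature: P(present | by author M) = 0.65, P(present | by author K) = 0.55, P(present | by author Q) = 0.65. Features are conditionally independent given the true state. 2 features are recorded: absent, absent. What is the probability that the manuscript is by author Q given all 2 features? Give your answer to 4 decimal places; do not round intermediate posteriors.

After 'absent': normaliser = 0.35·0.4500 + 0.45·0.4000 + 0.35·0.1500; P(author M) ≈ 0.4038, P(author K) ≈ 0.4615, P(author Q) ≈ 0.1346
After 'absent': normaliser = 0.35·0.4038 + 0.45·0.4615 + 0.35·0.1346; P(author M) ≈ 0.3568, P(author K) ≈ 0.5243, P(author Q) ≈ 0.1189

0.1189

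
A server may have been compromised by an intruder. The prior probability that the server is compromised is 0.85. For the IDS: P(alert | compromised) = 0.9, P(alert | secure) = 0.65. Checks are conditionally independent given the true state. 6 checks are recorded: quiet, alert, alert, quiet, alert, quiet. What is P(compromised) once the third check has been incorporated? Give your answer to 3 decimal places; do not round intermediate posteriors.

0.756

After 'quiet': P(compromised) = 0.1·0.8500 / (0.1·0.8500 + 0.35·0.1500) ≈ 0.6182
After 'alert': P(compromised) = 0.9·0.6182 / (0.9·0.6182 + 0.65·0.3818) ≈ 0.6915
After 'alert': P(compromised) = 0.9·0.6915 / (0.9·0.6915 + 0.65·0.3085) ≈ 0.7563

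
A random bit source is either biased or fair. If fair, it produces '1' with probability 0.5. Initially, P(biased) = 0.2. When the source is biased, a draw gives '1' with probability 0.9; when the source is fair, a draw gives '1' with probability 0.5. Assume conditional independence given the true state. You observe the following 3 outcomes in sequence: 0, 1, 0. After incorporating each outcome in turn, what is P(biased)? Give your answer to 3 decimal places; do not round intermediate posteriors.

0.018

After '0': P(biased) = 0.1·0.2000 / (0.1·0.2000 + 0.5·0.8000) ≈ 0.0476
After '1': P(biased) = 0.9·0.0476 / (0.9·0.0476 + 0.5·0.9524) ≈ 0.0826
After '0': P(biased) = 0.1·0.0826 / (0.1·0.0826 + 0.5·0.9174) ≈ 0.0177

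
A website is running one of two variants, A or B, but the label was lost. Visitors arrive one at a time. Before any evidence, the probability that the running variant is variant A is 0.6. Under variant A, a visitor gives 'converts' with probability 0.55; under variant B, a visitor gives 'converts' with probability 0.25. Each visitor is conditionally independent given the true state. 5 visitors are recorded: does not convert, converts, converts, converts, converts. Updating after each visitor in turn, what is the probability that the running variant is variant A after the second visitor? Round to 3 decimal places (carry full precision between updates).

After 'does not convert': P(A) = 0.45·0.6000 / (0.45·0.6000 + 0.75·0.4000) ≈ 0.4737
After 'converts': P(A) = 0.55·0.4737 / (0.55·0.4737 + 0.25·0.5263) ≈ 0.6644

0.664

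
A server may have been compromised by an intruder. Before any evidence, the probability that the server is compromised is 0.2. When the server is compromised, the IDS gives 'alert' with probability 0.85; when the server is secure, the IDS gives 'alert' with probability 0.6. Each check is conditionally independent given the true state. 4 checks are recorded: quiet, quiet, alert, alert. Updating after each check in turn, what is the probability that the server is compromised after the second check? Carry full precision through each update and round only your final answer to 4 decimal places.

0.0340

After 'quiet': P(compromised) = 0.15·0.2000 / (0.15·0.2000 + 0.4·0.8000) ≈ 0.0857
After 'quiet': P(compromised) = 0.15·0.0857 / (0.15·0.0857 + 0.4·0.9143) ≈ 0.0340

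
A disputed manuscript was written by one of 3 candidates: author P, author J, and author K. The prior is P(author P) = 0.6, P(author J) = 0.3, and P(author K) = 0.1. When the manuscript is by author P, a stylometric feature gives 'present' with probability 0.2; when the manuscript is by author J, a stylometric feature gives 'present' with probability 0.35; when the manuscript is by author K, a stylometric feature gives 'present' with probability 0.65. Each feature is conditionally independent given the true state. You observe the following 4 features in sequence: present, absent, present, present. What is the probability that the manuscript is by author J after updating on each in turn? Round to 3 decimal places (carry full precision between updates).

After 'present': normaliser = 0.2·0.6000 + 0.35·0.3000 + 0.65·0.1000; P(author P) ≈ 0.4138, P(author J) ≈ 0.3621, P(author K) ≈ 0.2241
After 'absent': normaliser = 0.8·0.4138 + 0.65·0.3621 + 0.35·0.2241; P(author P) ≈ 0.5134, P(author J) ≈ 0.3650, P(author K) ≈ 0.1217
After 'present': normaliser = 0.2·0.5134 + 0.35·0.3650 + 0.65·0.1217; P(author P) ≈ 0.3317, P(author J) ≈ 0.4127, P(author K) ≈ 0.2555
After 'present': normaliser = 0.2·0.3317 + 0.35·0.4127 + 0.65·0.2555; P(author P) ≈ 0.1760, P(author J) ≈ 0.3833, P(author K) ≈ 0.4407

0.383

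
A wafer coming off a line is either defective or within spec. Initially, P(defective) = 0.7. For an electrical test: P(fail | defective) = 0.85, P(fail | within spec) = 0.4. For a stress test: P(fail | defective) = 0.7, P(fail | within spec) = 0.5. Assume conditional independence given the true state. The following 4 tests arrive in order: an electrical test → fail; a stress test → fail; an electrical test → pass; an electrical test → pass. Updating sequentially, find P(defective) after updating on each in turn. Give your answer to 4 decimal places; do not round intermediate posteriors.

0.3026

After an electrical test='fail': P(defective) = 0.85·0.7000 / (0.85·0.7000 + 0.4·0.3000) ≈ 0.8322
After a stress test='fail': P(defective) = 0.7·0.8322 / (0.7·0.8322 + 0.5·0.1678) ≈ 0.8741
After an electrical test='pass': P(defective) = 0.15·0.8741 / (0.15·0.8741 + 0.6·0.1259) ≈ 0.6344
After an electrical test='pass': P(defective) = 0.15·0.6344 / (0.15·0.6344 + 0.6·0.3656) ≈ 0.3026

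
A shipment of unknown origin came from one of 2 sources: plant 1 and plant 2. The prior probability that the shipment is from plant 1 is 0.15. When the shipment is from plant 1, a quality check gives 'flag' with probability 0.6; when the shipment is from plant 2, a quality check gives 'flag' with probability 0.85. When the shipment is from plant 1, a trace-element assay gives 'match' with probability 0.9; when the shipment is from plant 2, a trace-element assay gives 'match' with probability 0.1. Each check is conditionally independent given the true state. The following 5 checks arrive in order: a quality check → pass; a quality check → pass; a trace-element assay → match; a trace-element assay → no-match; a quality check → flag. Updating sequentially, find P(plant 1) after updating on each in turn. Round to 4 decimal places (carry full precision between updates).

After a quality check='pass': P(plant 1) = 0.4·0.1500 / (0.4·0.1500 + 0.15·0.8500) ≈ 0.3200
After a quality check='pass': P(plant 1) = 0.4·0.3200 / (0.4·0.3200 + 0.15·0.6800) ≈ 0.5565
After a trace-element assay='match': P(plant 1) = 0.9·0.5565 / (0.9·0.5565 + 0.1·0.4435) ≈ 0.9187
After a trace-element assay='no-match': P(plant 1) = 0.1·0.9187 / (0.1·0.9187 + 0.9·0.0813) ≈ 0.5565
After a quality check='flag': P(plant 1) = 0.6·0.5565 / (0.6·0.5565 + 0.85·0.4435) ≈ 0.4697

0.4697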